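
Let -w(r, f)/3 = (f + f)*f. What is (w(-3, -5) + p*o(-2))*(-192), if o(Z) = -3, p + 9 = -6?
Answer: 20160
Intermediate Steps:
p = -15 (p = -9 - 6 = -15)
w(r, f) = -6*f² (w(r, f) = -3*(f + f)*f = -3*2*f*f = -6*f²)
(w(-3, -5) + p*o(-2))*(-192) = (-6*(-5)² - 15*(-3))*(-192) = (-6*25 + 45)*(-192) = (-150 + 45)*(-192) = -105*(-192) = 20160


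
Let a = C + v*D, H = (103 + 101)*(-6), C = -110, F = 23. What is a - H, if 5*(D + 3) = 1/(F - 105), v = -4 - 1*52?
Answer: 262838/205 ≈ 1282.1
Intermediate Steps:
v = -56 (v = -4 - 52 = -56)
D = -1231/410 (D = -3 + 1/(5*(23 - 105)) = -3 + (⅕)/(-82) = -3 + (⅕)*(-1/82) = -3 - 1/410 = -1231/410 ≈ -3.0024)
H = -1224 (H = 204*(-6) = -1224)
a = 11918/205 (a = -110 - 56*(-1231/410) = -110 + 34468/205 = 11918/205 ≈ 58.137)
a - H = 11918/205 - 1*(-1224) = 11918/205 + 1224 = 262838/205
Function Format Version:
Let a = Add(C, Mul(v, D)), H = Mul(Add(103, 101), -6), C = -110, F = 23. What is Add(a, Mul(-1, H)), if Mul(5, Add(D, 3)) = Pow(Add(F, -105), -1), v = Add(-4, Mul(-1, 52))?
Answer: Rational(262838, 205) ≈ 1282.1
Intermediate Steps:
v = -56 (v = Add(-4, -52) = -56)
D = Rational(-1231, 410) (D = Add(-3, Mul(Rational(1, 5), Pow(Add(23, -105), -1))) = Add(-3, Mul(Rational(1, 5), Pow(-82, -1))) = Add(-3, Mul(Rational(1, 5), Rational(-1, 82))) = Add(-3, Rational(-1, 410)) = Rational(-1231, 410) ≈ -3.0024)
H = -1224 (H = Mul(204, -6) = -1224)
a = Rational(11918, 205) (a = Add(-110, Mul(-56, Rational(-1231, 410))) = Add(-110, Rational(34468, 205)) = Rational(11918, 205) ≈ 58.137)
Add(a, Mul(-1, H)) = Add(Rational(11918, 205), Mul(-1, -1224)) = Add(Rational(11918, 205), 1224) = Rational(262838, 205)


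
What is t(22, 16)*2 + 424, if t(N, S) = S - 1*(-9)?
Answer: 474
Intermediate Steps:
t(N, S) = 9 + S (t(N, S) = S + 9 = 9 + S)
t(22, 16)*2 + 424 = (9 + 16)*2 + 424 = 25*2 + 424 = 50 + 424 = 474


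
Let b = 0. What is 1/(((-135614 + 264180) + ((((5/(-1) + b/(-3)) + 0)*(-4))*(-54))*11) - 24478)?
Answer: 1/92208 ≈ 1.0845e-5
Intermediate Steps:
1/(((-135614 + 264180) + ((((5/(-1) + b/(-3)) + 0)*(-4))*(-54))*11) - 24478) = 1/(((-135614 + 264180) + ((((5/(-1) + 0/(-3)) + 0)*(-4))*(-54))*11) - 24478) = 1/((128566 + ((((5*(-1) + 0*(-⅓)) + 0)*(-4))*(-54))*11) - 24478) = 1/((128566 + ((((-5 + 0) + 0)*(-4))*(-54))*11) - 24478) = 1/((128566 + (((-5 + 0)*(-4))*(-54))*11) - 24478) = 1/((128566 + (-5*(-4)*(-54))*11) - 24478) = 1/((128566 + (20*(-54))*11) - 24478) = 1/((128566 - 1080*11) - 24478) = 1/((128566 - 11880) - 24478) = 1/(116686 - 24478) = 1/92208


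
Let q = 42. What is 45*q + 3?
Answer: 1893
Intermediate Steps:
45*q + 3 = 45*42 + 3 = 1890 + 3 = 1893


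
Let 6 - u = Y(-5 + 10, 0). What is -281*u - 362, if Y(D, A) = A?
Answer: -2048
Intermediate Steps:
u = 6 (u = 6 - 1*0 = 6 + 0 = 6)
-281*u - 362 = -281*6 - 362 = -1686 - 362 = -2048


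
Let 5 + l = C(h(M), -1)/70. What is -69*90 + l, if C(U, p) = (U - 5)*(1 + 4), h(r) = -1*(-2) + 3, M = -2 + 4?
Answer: -6215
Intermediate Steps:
M = 2
h(r) = 5 (h(r) = 2 + 3 = 5)
C(U, p) = -25 + 5*U (C(U, p) = (-5 + U)*5 = -25 + 5*U)
l = -5 (l = -5 + (-25 + 5*5)/70 = -5 + (-25 + 25)*(1/70) = -5 + 0*(1/70) = -5 + 0 = -5)
-69*90 + l = -69*90 - 5 = -6210 - 5 = -6215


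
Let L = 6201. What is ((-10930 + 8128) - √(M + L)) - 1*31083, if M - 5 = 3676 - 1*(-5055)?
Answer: -33885 - √14937 ≈ -34007.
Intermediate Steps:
M = 8736 (M = 5 + (3676 - 1*(-5055)) = 5 + (3676 + 5055) = 5 + 8731 = 8736)
((-10930 + 8128) - √(M + L)) - 1*31083 = ((-10930 + 8128) - √(8736 + 6201)) - 1*31083 = (-2802 - √14937) - 31083 = -33885 - √14937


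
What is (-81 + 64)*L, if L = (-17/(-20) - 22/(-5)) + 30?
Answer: -2397/4 ≈ -599.25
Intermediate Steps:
L = 141/4 (L = (-17*(-1/20) - 22*(-1/5)) + 30 = (17/20 + 22/5) + 30 = 21/4 + 30 = 141/4 ≈ 35.250)
(-81 + 64)*L = (-81 + 64)*(141/4) = -17*141/4 = -2397/4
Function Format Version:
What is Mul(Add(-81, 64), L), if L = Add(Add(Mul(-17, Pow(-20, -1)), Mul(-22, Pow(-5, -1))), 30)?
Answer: Rational(-2397, 4) ≈ -599.25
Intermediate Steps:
L = Rational(141, 4) (L = Add(Add(Mul(-17, Rational(-1, 20)), Mul(-22, Rational(-1, 5))), 30) = Add(Add(Rational(17, 20), Rational(22, 5)), 30) = Add(Rational(21, 4), 30) = Rational(141, 4) ≈ 35.250)
Mul(Add(-81, 64), L) = Mul(Add(-81, 64), Rational(141, 4)) = Mul(-17, Rational(141, 4)) = Rational(-2397, 4)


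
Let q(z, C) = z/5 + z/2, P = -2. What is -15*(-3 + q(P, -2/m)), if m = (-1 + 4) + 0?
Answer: 66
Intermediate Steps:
m = 3 (m = 3 + 0 = 3)
q(z, C) = 7*z/10 (q(z, C) = z*(⅕) + z*(½) = z/5 + z/2 = 7*z/10)
-15*(-3 + q(P, -2/m)) = -15*(-3 + (7/10)*(-2)) = -15*(-3 - 7/5) = -15*(-22/5) = 66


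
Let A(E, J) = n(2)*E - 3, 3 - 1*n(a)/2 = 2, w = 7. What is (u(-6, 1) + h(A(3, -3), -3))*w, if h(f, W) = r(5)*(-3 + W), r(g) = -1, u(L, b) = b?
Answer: 49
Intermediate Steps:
n(a) = 2 (n(a) = 6 - 2*2 = 6 - 4 = 2)
A(E, J) = -3 + 2*E (A(E, J) = 2*E - 3 = -3 + 2*E)
h(f, W) = 3 - W (h(f, W) = -(-3 + W) = 3 - W)
(u(-6, 1) + h(A(3, -3), -3))*w = (1 + (3 - 1*(-3)))*7 = (1 + (3 + 3))*7 = (1 + 6)*7 = 7*7 = 49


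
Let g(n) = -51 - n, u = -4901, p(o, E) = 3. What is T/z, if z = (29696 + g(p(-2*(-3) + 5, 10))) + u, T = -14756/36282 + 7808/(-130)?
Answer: -71302034/29173721265 ≈ -0.0024441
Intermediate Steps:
T = -71302034/1179165 (T = -14756*1/36282 + 7808*(-1/130) = -7378/18141 - 3904/65 = -71302034/1179165 ≈ -60.468)
z = 24741 (z = (29696 + (-51 - 1*3)) - 4901 = (29696 + (-51 - 3)) - 4901 = (29696 - 54) - 4901 = 29642 - 4901 = 24741)
T/z = -71302034/1179165/24741 = -71302034/1179165*1/24741 = -71302034/29173721265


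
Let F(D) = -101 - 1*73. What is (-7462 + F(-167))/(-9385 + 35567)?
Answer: -3818/13091 ≈ -0.29165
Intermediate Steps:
F(D) = -174 (F(D) = -101 - 73 = -174)
(-7462 + F(-167))/(-9385 + 35567) = (-7462 - 174)/(-9385 + 35567) = -7636/26182 = -7636*1/26182 = -3818/13091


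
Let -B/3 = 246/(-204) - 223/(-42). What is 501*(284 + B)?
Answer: 16197831/119 ≈ 1.3612e+5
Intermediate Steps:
B = -1465/119 (B = -3*(246/(-204) - 223/(-42)) = -3*(246*(-1/204) - 223*(-1/42)) = -3*(-41/34 + 223/42) = -3*1465/357 = -1465/119 ≈ -12.311)
501*(284 + B) = 501*(284 - 1465/119) = 501*(32331/119) = 16197831/119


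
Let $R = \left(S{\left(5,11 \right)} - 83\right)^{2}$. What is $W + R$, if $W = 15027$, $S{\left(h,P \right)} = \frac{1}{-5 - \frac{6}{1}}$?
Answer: $\frac{2653663}{121} \approx 21931.0$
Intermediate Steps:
$S{\left(h,P \right)} = - \frac{1}{11}$ ($S{\left(h,P \right)} = \frac{1}{-5 - 6} = \frac{1}{-11} = - \frac{1}{11}$)
$R = \frac{835396}{121}$ ($R = \left(- \frac{1}{11} - 83\right)^{2} = \left(- \frac{914}{11}\right)^{2} = \frac{835396}{121} \approx 6904.1$)
$W + R = 15027 + \frac{835396}{121} = \frac{2653663}{121}$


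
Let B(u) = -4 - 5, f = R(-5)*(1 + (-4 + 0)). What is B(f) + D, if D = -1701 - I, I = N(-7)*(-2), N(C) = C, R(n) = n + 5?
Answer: -1724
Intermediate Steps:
R(n) = 5 + n
I = 14 (I = -7*(-2) = 14)
f = 0 (f = (5 - 5)*(1 + (-4 + 0)) = 0*(1 - 4) = 0*(-3) = 0)
D = -1715 (D = -1701 - 1*14 = -1701 - 14 = -1715)
B(u) = -9
B(f) + D = -9 - 1715 = -1724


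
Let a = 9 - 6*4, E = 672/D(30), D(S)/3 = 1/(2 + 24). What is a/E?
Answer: -15/5824 ≈ -0.0025756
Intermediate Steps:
D(S) = 3/26 (D(S) = 3/(2 + 24) = 3/26)
E = 5824 (E = 672/(3/26) = 672*(26/3) = 5824)
a = -15 (a = 9 - 24 = -15)
a/E = -15/5824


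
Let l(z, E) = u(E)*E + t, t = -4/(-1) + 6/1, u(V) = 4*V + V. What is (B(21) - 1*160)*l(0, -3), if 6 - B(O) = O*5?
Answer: -14245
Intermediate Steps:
u(V) = 5*V
t = 10 (t = -4*(-1) + 6*1 = 4 + 6 = 10)
l(z, E) = 10 + 5*E² (l(z, E) = (5*E)*E + 10 = 5*E² + 10 = 10 + 5*E²)
B(O) = 6 - 5*O (B(O) = 6 - O*5 = 6 - 5*O)
(B(21) - 1*160)*l(0, -3) = ((6 - 5*21) - 1*160)*(10 + 5*(-3)²) = ((6 - 105) - 160)*(10 + 5*9) = (-99 - 160)*(10 + 45) = -259*55 = -14245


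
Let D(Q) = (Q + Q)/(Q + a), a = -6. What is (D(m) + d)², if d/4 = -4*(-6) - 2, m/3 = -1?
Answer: 70756/9 ≈ 7861.8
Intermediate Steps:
m = -3 (m = 3*(-1) = -3)
D(Q) = 2*Q/(-6 + Q) (D(Q) = (Q + Q)/(Q - 6) = (2*Q)/(-6 + Q) = 2*Q/(-6 + Q))
d = 88 (d = 4*(-4*(-6) - 2) = 4*(24 - 2) = 4*22 = 88)
(D(m) + d)² = (2*(-3)/(-6 - 3) + 88)² = (2*(-3)/(-9) + 88)² = (2*(-3)*(-⅑) + 88)² = (⅔ + 88)² = (266/3)² = 70756/9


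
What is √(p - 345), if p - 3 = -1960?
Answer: I*√2302 ≈ 47.979*I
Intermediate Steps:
p = -1957 (p = 3 - 1960 = -1957)
√(p - 345) = √(-1957 - 345) = √(-2302) = I*√2302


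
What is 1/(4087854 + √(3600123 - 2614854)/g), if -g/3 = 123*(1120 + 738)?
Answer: 37676395908090216/154015605718470221817145 + 228534*√985269/2618265297213993770891465 ≈ 2.4463e-7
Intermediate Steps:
g = -685602 (g = -369*(1120 + 738) = -369*1858 = -3*228534 = -685602)
1/(4087854 + √(3600123 - 2614854)/g) = 1/(4087854 + √(3600123 - 2614854)/(-685602)) = 1/(4087854 + √985269*(-1/685602)) = 1/(4087854 - √985269/685602)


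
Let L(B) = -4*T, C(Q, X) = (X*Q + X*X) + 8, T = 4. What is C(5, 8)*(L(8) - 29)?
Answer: -5040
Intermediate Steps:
C(Q, X) = 8 + X² + Q*X (C(Q, X) = (Q*X + X²) + 8 = (X² + Q*X) + 8 = 8 + X² + Q*X)
L(B) = -16 (L(B) = -4*4 = -16)
C(5, 8)*(L(8) - 29) = (8 + 8² + 5*8)*(-16 - 29) = (8 + 64 + 40)*(-45) = 112*(-45) = -5040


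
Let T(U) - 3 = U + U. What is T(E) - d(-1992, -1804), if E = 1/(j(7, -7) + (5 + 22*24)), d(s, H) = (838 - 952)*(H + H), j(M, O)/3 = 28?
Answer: -253777651/617 ≈ -4.1131e+5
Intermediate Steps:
j(M, O) = 84 (j(M, O) = 3*28 = 84)
d(s, H) = -228*H
E = 1/617 (E = 1/(84 + (5 + 22*24)) = 1/(84 + (5 + 528)) = 1/(84 + 533) = 1/617 ≈ 0.0016207)
T(U) = 3 + 2*U (T(U) = 3 + (U + U) = 3 + 2*U)
T(E) - d(-1992, -1804) = (3 + 2*(1/617)) - (-228)*(-1804) = (3 + 2/617) - 1*411312 = 1853/617 - 411312 = -253777651/617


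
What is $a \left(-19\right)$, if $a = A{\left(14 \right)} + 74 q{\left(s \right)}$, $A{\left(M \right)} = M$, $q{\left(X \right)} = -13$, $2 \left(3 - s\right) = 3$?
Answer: $18012$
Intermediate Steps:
$s = \frac{3}{2}$ ($s = 3 - \frac{3}{2} = \frac{3}{2} \approx 1.5$)
$a = -948$ ($a = 14 + 74 \left(-13\right) = 14 - 962 = -948$)
$a \left(-19\right) = \left(-948\right) \left(-19\right) = 18012$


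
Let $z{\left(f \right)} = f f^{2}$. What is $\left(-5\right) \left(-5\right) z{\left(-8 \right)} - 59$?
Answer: $-12859$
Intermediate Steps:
$z{\left(f \right)} = f^{3}$
$\left(-5\right) \left(-5\right) z{\left(-8 \right)} - 59 = \left(-5\right) \left(-5\right) \left(-8\right)^{3} - 59 = 25 \left(-512\right) - 59 = -12800 - 59 = -12859$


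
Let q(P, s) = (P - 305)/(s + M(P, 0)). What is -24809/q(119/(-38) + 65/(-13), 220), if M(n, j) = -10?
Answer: 197975820/11899 ≈ 16638.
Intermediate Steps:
q(P, s) = (-305 + P)/(-10 + s) (q(P, s) = (P - 305)/(s - 10) = (-305 + P)/(-10 + s))
-24809/q(119/(-38) + 65/(-13), 220) = -24809*(-10 + 220)/(-305 + (119/(-38) + 65/(-13))) = -24809*210/(-305 + (119*(-1/38) + 65*(-1/13))) = -24809*210/(-305 + (-119/38 - 5)) = -24809*210/(-305 - 309/38) = -24809/((1/210)*(-11899/38)) = -24809/(-11899/7980) = -24809*(-7980/11899) = 197975820/11899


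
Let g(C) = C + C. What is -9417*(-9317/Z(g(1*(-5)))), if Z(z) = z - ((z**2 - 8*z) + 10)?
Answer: -87738189/200 ≈ -4.3869e+5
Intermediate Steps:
g(C) = 2*C
Z(z) = -10 - z**2 + 9*z (Z(z) = z - (10 + z**2 - 8*z) = z + (-10 - z**2 + 8*z) = -10 - z**2 + 9*z)
-9417*(-9317/Z(g(1*(-5)))) = -9417*(-9317/(-10 - (2*(1*(-5)))**2 + 9*(2*(1*(-5))))) = -9417*(-9317/(-10 - (2*(-5))**2 + 9*(2*(-5)))) = -9417*(-9317/(-10 - 1*(-10)**2 + 9*(-10))) = -9417*(-9317/(-10 - 1*100 - 90)) = -9417*(-9317/(-10 - 100 - 90)) = -9417/((-200*(-1/9317))) = -9417/200/9317 = -9417*9317/200 = -87738189/200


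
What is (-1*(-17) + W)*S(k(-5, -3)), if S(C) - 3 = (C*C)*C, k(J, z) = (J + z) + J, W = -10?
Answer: -15358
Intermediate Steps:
k(J, z) = z + 2*J
S(C) = 3 + C³ (S(C) = 3 + (C*C)*C = 3 + C²*C = 3 + C³)
(-1*(-17) + W)*S(k(-5, -3)) = (-1*(-17) - 10)*(3 + (-3 + 2*(-5))³) = (17 - 10)*(3 + (-3 - 10)³) = 7*(3 + (-13)³) = 7*(3 - 2197) = 7*(-2194) = -15358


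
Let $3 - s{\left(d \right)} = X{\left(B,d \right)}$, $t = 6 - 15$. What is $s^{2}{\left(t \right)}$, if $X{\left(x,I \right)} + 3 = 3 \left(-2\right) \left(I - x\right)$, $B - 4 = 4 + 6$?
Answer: $17424$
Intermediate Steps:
$B = 14$ ($B = 4 + \left(4 + 6\right) = 4 + 10 = 14$)
$X{\left(x,I \right)} = -3 - 6 I + 6 x$ ($X{\left(x,I \right)} = -3 + 3 \left(-2\right) \left(I - x\right) = -3 - 6 \left(I - x\right) = -3 - \left(- 6 x + 6 I\right) = -3 - 6 I + 6 x$)
$t = -9$
$s{\left(d \right)} = -78 + 6 d$ ($s{\left(d \right)} = 3 - \left(-3 - 6 d + 6 \cdot 14\right) = 3 - \left(-3 - 6 d + 84\right) = 3 - \left(81 - 6 d\right) = 3 + \left(-81 + 6 d\right) = -78 + 6 d$)
$s^{2}{\left(t \right)} = \left(-78 + 6 \left(-9\right)\right)^{2} = \left(-78 - 54\right)^{2} = \left(-132\right)^{2} = 17424$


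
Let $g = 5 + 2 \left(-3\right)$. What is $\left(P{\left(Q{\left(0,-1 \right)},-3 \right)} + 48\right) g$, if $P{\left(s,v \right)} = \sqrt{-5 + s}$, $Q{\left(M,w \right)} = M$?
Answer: $-48 - i \sqrt{5} \approx -48.0 - 2.2361 i$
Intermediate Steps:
$g = -1$ ($g = 5 - 6 = -1$)
$\left(P{\left(Q{\left(0,-1 \right)},-3 \right)} + 48\right) g = \left(\sqrt{-5 + 0} + 48\right) \left(-1\right) = \left(\sqrt{-5} + 48\right) \left(-1\right) = \left(i \sqrt{5} + 48\right) \left(-1\right) = \left(48 + i \sqrt{5}\right) \left(-1\right) = -48 - i \sqrt{5}$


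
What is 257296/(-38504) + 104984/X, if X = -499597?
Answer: -16573326706/2404560361 ≈ -6.8925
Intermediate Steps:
257296/(-38504) + 104984/X = 257296/(-38504) + 104984/(-499597) = 257296*(-1/38504) + 104984*(-1/499597) = -32162/4813 - 104984/499597 = -16573326706/2404560361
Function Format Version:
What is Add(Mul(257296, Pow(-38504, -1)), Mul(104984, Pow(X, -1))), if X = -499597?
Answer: Rational(-16573326706, 2404560361) ≈ -6.8925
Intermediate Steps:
Add(Mul(257296, Pow(-38504, -1)), Mul(104984, Pow(X, -1))) = Add(Mul(257296, Pow(-38504, -1)), Mul(104984, Pow(-499597, -1))) = Add(Mul(257296, Rational(-1, 38504)), Mul(104984, Rational(-1, 499597))) = Add(Rational(-32162, 4813), Rational(-104984, 499597)) = Rational(-16573326706, 2404560361)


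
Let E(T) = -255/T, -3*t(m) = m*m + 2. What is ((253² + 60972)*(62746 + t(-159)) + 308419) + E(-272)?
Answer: 325875265837/48 ≈ 6.7891e+9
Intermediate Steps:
t(m) = -⅔ - m²/3 (t(m) = -(m*m + 2)/3 = -(m² + 2)/3 = -(2 + m²)/3 = -⅔ - m²/3)
((253² + 60972)*(62746 + t(-159)) + 308419) + E(-272) = ((253² + 60972)*(62746 + (-⅔ - ⅓*(-159)²)) + 308419) - 255/(-272) = ((64009 + 60972)*(62746 + (-⅔ - ⅓*25281)) + 308419) - 255*(-1/272) = (124981*(62746 + (-⅔ - 8427)) + 308419) + 15/16 = (124981*(62746 - 25283/3) + 308419) + 15/16 = (124981*(162955/3) + 308419) + 15/16 = (20366278855/3 + 308419) + 15/16 = 20367204112/3 + 15/16 = 325875265837/48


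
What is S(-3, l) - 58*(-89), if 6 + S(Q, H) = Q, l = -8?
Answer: 5153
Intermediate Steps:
S(Q, H) = -6 + Q
S(-3, l) - 58*(-89) = (-6 - 3) - 58*(-89) = -9 + 5162 = 5153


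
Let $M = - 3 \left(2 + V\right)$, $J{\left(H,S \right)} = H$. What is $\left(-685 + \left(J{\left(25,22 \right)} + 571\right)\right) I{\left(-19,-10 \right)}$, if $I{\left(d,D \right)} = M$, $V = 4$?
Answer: $1602$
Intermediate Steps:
$M = -18$ ($M = - 3 \left(2 + 4\right) = \left(-3\right) 6 = -18$)
$I{\left(d,D \right)} = -18$
$\left(-685 + \left(J{\left(25,22 \right)} + 571\right)\right) I{\left(-19,-10 \right)} = \left(-685 + \left(25 + 571\right)\right) \left(-18\right) = \left(-685 + 596\right) \left(-18\right) = \left(-89\right) \left(-18\right) = 1602$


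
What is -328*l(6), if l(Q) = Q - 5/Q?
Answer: -5084/3 ≈ -1694.7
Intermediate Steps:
-328*l(6) = -328*(6 - 5/6) = -328*31/6 = -5084/3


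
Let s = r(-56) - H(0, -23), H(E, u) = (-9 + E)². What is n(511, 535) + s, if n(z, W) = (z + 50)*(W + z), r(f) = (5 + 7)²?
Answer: 586869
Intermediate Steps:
r(f) = 144 (r(f) = 12² = 144)
n(z, W) = (50 + z)*(W + z)
s = 63 (s = 144 - (-9 + 0)² = 144 - 1*(-9)² = 144 - 1*81 = 144 - 81 = 63)
n(511, 535) + s = (511² + 50*535 + 50*511 + 535*511) + 63 = (261121 + 26750 + 25550 + 273385) + 63 = 586806 + 63 = 586869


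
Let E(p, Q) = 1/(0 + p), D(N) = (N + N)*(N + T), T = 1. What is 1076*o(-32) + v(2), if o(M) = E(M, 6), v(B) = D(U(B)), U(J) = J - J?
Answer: -269/8 ≈ -33.625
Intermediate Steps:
U(J) = 0
D(N) = 2*N*(1 + N) (D(N) = (N + N)*(N + 1) = (2*N)*(1 + N) = 2*N*(1 + N))
E(p, Q) = 1/p
v(B) = 0 (v(B) = 2*0*(1 + 0) = 2*0*1 = 0)
o(M) = 1/M
1076*o(-32) + v(2) = 1076/(-32) + 0 = 1076*(-1/32) + 0 = -269/8 + 0 = -269/8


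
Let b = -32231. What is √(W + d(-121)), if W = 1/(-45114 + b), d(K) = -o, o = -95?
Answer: √568313580030/77345 ≈ 9.7468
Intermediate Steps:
d(K) = 95 (d(K) = -1*(-95) = 95)
W = -1/77345 (W = 1/(-45114 - 32231) = 1/(-77345) = -1/77345 ≈ -1.2929e-5)
√(W + d(-121)) = √(-1/77345 + 95) = √(7347774/77345) = √568313580030/77345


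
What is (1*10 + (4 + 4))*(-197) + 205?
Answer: -3341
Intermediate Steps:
(1*10 + (4 + 4))*(-197) + 205 = (10 + 8)*(-197) + 205 = 18*(-197) + 205 = -3546 + 205 = -3341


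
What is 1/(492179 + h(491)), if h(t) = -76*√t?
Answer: 492179/242237332025 + 76*√491/242237332025 ≈ 2.0388e-6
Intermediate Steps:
1/(492179 + h(491)) = 1/(492179 - 76*√491)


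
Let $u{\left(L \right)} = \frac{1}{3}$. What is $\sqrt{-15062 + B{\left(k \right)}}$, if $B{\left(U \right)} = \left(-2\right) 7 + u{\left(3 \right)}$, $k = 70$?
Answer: $\frac{7 i \sqrt{2769}}{3} \approx 122.78 i$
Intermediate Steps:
$u{\left(L \right)} = \frac{1}{3}$
$B{\left(U \right)} = - \frac{41}{3}$ ($B{\left(U \right)} = \left(-2\right) 7 + \frac{1}{3} = -14 + \frac{1}{3} = - \frac{41}{3}$)
$\sqrt{-15062 + B{\left(k \right)}} = \sqrt{-15062 - \frac{41}{3}} = \sqrt{- \frac{45227}{3}} = \frac{7 i \sqrt{2769}}{3}$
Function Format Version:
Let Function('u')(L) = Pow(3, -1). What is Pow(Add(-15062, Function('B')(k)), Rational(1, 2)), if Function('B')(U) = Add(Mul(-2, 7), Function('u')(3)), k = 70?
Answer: Mul(Rational(7, 3), I, Pow(2769, Rational(1, 2))) ≈ Mul(122.78, I)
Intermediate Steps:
Function('u')(L) = Rational(1, 3)
Function('B')(U) = Rational(-41, 3) (Function('B')(U) = Add(Mul(-2, 7), Rational(1, 3)) = Add(-14, Rational(1, 3)) = Rational(-41, 3))
Pow(Add(-15062, Function('B')(k)), Rational(1, 2)) = Pow(Add(-15062, Rational(-41, 3)), Rational(1, 2)) = Pow(Rational(-45227, 3), Rational(1, 2)) = Mul(Rational(7, 3), I, Pow(2769, Rational(1, 2)))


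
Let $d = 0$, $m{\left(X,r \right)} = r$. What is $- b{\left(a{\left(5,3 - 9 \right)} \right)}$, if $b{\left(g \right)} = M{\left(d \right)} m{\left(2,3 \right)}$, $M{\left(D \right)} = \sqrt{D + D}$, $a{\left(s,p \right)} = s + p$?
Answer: $0$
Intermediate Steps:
$a{\left(s,p \right)} = p + s$
$M{\left(D \right)} = \sqrt{2} \sqrt{D}$ ($M{\left(D \right)} = \sqrt{2 D} = \sqrt{2} \sqrt{D}$)
$b{\left(g \right)} = 0$ ($b{\left(g \right)} = \sqrt{2} \sqrt{0} \cdot 3 = \sqrt{2} \cdot 0 \cdot 3 = 0 \cdot 3 = 0$)
$- b{\left(a{\left(5,3 - 9 \right)} \right)} = \left(-1\right) 0 = 0$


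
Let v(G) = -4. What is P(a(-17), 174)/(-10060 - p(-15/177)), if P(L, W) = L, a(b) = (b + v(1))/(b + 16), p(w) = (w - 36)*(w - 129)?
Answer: -73101/51233324 ≈ -0.0014268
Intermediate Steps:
p(w) = (-129 + w)*(-36 + w) (p(w) = (-36 + w)*(-129 + w) = (-129 + w)*(-36 + w))
a(b) = (-4 + b)/(16 + b) (a(b) = (b - 4)/(b + 16) = (-4 + b)/(16 + b))
P(a(-17), 174)/(-10060 - p(-15/177)) = ((-4 - 17)/(16 - 17))/(-10060 - (4644 + (-15/177)**2 - (-2475)/177)) = (-21/(-1))/(-10060 - (4644 + (-15*1/177)**2 - (-2475)/177)) = (-1*(-21))/(-10060 - (4644 + (-5/59)**2 - 165*(-5/59))) = 21/(-10060 - (4644 + 25/3481 + 825/59)) = 21/(-10060 - 1*16214464/3481) = 21/(-10060 - 16214464/3481) = 21/(-51233324/3481) = 21*(-3481/51233324) = -73101/51233324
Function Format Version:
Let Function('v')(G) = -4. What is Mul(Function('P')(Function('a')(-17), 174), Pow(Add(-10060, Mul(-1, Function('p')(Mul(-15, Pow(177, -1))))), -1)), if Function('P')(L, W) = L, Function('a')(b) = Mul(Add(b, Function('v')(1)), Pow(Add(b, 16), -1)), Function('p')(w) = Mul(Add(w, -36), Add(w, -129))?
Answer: Rational(-73101, 51233324) ≈ -0.0014268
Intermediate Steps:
Function('p')(w) = Mul(Add(-129, w), Add(-36, w)) (Function('p')(w) = Mul(Add(-36, w), Add(-129, w)) = Mul(Add(-129, w), Add(-36, w)))
Function('a')(b) = Mul(Pow(Add(16, b), -1), Add(-4, b)) (Function('a')(b) = Mul(Add(b, -4), Pow(Add(b, 16), -1)) = Mul(Add(-4, b), Pow(Add(16, b), -1)) = Mul(Pow(Add(16, b), -1), Add(-4, b)))
Mul(Function('P')(Function('a')(-17), 174), Pow(Add(-10060, Mul(-1, Function('p')(Mul(-15, Pow(177, -1))))), -1)) = Mul(Mul(Pow(Add(16, -17), -1), Add(-4, -17)), Pow(Add(-10060, Mul(-1, Add(4644, Pow(Mul(-15, Pow(177, -1)), 2), Mul(-165, Mul(-15, Pow(177, -1)))))), -1)) = Mul(Mul(Pow(-1, -1), -21), Pow(Add(-10060, Mul(-1, Add(4644, Pow(Mul(-15, Rational(1, 177)), 2), Mul(-165, Mul(-15, Rational(1, 177)))))), -1)) = Mul(Mul(-1, -21), Pow(Add(-10060, Mul(-1, Add(4644, Pow(Rational(-5, 59), 2), Mul(-165, Rational(-5, 59))))), -1)) = Mul(21, Pow(Add(-10060, Mul(-1, Add(4644, Rational(25, 3481), Rational(825, 59)))), -1)) = Mul(21, Pow(Add(-10060, Mul(-1, Rational(16214464, 3481))), -1)) = Mul(21, Pow(Add(-10060, Rational(-16214464, 3481)), -1)) = Mul(21, Pow(Rational(-51233324, 3481), -1)) = Mul(21, Rational(-3481, 51233324)) = Rational(-73101, 51233324)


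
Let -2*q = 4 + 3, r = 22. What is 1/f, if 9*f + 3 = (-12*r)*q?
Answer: 3/307 ≈ 0.0097720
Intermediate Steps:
q = -7/2 (q = -(4 + 3)/2 = -½*7 = -7/2 ≈ -3.5000)
f = 307/3 (f = -⅓ + (-12*22*(-7/2))/9 = -⅓ + (-264*(-7/2))/9 = -⅓ + (⅑)*924 = -⅓ + 308/3 = 307/3 ≈ 102.33)
1/f = 1/(307/3) = 3/307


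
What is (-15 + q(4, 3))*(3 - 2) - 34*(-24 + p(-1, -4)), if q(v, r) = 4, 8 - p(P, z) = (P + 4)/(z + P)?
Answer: 2563/5 ≈ 512.60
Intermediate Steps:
p(P, z) = 8 - (4 + P)/(P + z) (p(P, z) = 8 - (P + 4)/(z + P) = 8 - (4 + P)/(P + z))
(-15 + q(4, 3))*(3 - 2) - 34*(-24 + p(-1, -4)) = (-15 + 4)*(3 - 2) - 34*(-24 + (-4 + 7*(-1) + 8*(-4))/(-1 - 4)) = -11*1 - 34*(-24 + (-4 - 7 - 32)/(-5)) = -11 - 34*(-24 - ⅕*(-43)) = -11 - 34*(-24 + 43/5) = -11 - 34*(-77/5) = -11 + 2618/5 = 2563/5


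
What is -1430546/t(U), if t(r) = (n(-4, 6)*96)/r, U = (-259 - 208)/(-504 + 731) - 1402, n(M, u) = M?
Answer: -227972525833/43584 ≈ -5.2306e+6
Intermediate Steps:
U = -318721/227 (U = -467/227 - 1402 = -318721/227 ≈ -1404.1)
t(r) = -384/r (t(r) = (-4*96)/r = -384/r)
-1430546/t(U) = -1430546/((-384/(-318721/227))) = -1430546/((-384*(-227/318721))) = -1430546/87168/318721 = -1430546*318721/87168 = -227972525833/43584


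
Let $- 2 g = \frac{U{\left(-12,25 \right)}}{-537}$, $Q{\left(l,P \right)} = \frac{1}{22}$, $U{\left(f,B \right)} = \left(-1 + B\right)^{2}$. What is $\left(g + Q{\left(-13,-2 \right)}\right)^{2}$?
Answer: $\frac{5248681}{15507844} \approx 0.33845$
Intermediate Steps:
$Q{\left(l,P \right)} = \frac{1}{22}$
$g = \frac{96}{179}$ ($g = - \frac{\left(-1 + 25\right)^{2} \frac{1}{-537}}{2} = - \frac{24^{2} \left(- \frac{1}{537}\right)}{2} = - \frac{576 \left(- \frac{1}{537}\right)}{2} = \left(- \frac{1}{2}\right) \left(- \frac{192}{179}\right) = \frac{96}{179} \approx 0.53631$)
$\left(g + Q{\left(-13,-2 \right)}\right)^{2} = \left(\frac{96}{179} + \frac{1}{22}\right)^{2} = \left(\frac{2291}{3938}\right)^{2} = \frac{5248681}{15507844}$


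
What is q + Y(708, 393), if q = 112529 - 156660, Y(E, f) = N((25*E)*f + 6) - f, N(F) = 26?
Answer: -44498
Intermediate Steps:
Y(E, f) = 26 - f
q = -44131
q + Y(708, 393) = -44131 + (26 - 1*393) = -44131 + (26 - 393) = -44131 - 367 = -44498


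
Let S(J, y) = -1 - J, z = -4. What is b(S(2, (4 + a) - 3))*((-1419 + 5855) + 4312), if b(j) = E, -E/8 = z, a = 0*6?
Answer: 279936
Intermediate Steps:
a = 0
E = 32 (E = -8*(-4) = 32)
b(j) = 32
b(S(2, (4 + a) - 3))*((-1419 + 5855) + 4312) = 32*((-1419 + 5855) + 4312) = 32*(4436 + 4312) = 32*8748 = 279936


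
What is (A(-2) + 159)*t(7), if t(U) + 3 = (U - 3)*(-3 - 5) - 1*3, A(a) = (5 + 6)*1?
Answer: -6460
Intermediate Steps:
A(a) = 11 (A(a) = 11*1 = 11)
t(U) = 18 - 8*U (t(U) = -3 + ((U - 3)*(-3 - 5) - 1*3) = -3 + ((-3 + U)*(-8) - 3) = -3 + ((24 - 8*U) - 3) = -3 + (21 - 8*U) = 18 - 8*U)
(A(-2) + 159)*t(7) = (11 + 159)*(18 - 8*7) = 170*(18 - 56) = 170*(-38) = -6460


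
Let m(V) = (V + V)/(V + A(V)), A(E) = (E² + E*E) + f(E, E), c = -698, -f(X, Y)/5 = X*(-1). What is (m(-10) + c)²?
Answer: 23882769/49 ≈ 4.8740e+5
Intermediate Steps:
f(X, Y) = 5*X (f(X, Y) = -5*X*(-1) = -(-5)*X = 5*X)
A(E) = 2*E² + 5*E (A(E) = (E² + E*E) + 5*E = (E² + E²) + 5*E = 2*E² + 5*E)
m(V) = 2*V/(V + V*(5 + 2*V)) (m(V) = (V + V)/(V + V*(5 + 2*V)) = (2*V)/(V + V*(5 + 2*V)) = 2*V/(V + V*(5 + 2*V)))
(m(-10) + c)² = (1/(3 - 10) - 698)² = (1/(-7) - 698)² = (-⅐ - 698)² = (-4887/7)² = 23882769/49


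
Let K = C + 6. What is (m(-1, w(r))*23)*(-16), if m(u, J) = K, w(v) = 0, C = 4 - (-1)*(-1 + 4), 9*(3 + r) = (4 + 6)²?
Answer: -4784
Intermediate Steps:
r = 73/9 (r = -3 + (4 + 6)²/9 = -3 + (⅑)*10² = -3 + (⅑)*100 = -3 + 100/9 = 73/9 ≈ 8.1111)
C = 7 (C = 4 - (-1)*3 = 4 - 1*(-3) = 4 + 3 = 7)
K = 13 (K = 7 + 6 = 13)
m(u, J) = 13
(m(-1, w(r))*23)*(-16) = (13*23)*(-16) = 299*(-16) = -4784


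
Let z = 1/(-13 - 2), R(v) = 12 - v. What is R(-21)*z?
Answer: -11/5 ≈ -2.2000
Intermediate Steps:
z = -1/15 (z = 1/(-15) = -1/15 ≈ -0.066667)
R(-21)*z = (12 - 1*(-21))*(-1/15) = (12 + 21)*(-1/15) = 33*(-1/15) = -11/5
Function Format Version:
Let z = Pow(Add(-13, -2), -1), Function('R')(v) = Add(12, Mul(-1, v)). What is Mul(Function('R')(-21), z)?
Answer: Rational(-11, 5) ≈ -2.2000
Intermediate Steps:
z = Rational(-1, 15) (z = Pow(-15, -1) = Rational(-1, 15) ≈ -0.066667)
Mul(Function('R')(-21), z) = Mul(Add(12, Mul(-1, -21)), Rational(-1, 15)) = Mul(Add(12, 21), Rational(-1, 15)) = Mul(33, Rational(-1, 15)) = Rational(-11, 5)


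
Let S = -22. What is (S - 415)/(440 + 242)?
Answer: -437/682 ≈ -0.64076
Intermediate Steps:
(S - 415)/(440 + 242) = (-22 - 415)/(440 + 242) = -437/682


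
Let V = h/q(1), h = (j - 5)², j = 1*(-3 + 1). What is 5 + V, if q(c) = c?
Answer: 54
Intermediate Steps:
j = -2 (j = 1*(-2) = -2)
h = 49 (h = (-2 - 5)² = (-7)² = 49)
V = 49 (V = 49/1 = 49*1 = 49)
5 + V = 5 + 49 = 54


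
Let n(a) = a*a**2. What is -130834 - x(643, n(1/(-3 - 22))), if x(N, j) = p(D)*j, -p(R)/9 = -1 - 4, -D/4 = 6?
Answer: -408856241/3125 ≈ -1.3083e+5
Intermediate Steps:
D = -24 (D = -4*6 = -24)
p(R) = 45 (p(R) = -9*(-1 - 4) = -9*(-5) = 45)
n(a) = a**3
x(N, j) = 45*j
-130834 - x(643, n(1/(-3 - 22))) = -130834 - 45*(1/(-3 - 22))**3 = -130834 - 45*(1/(-25))**3 = -130834 - 45*(-1/25)**3 = -130834 - 45*(-1)/15625 = -130834 - 1*(-9/3125) = -130834 + 9/3125 = -408856241/3125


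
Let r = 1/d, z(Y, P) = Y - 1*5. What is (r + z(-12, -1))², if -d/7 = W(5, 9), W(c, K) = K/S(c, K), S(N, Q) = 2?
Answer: 1151329/3969 ≈ 290.08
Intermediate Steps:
z(Y, P) = -5 + Y (z(Y, P) = Y - 5 = -5 + Y)
W(c, K) = K/2
d = -63/2 (d = -7*9/2 = -63/2 ≈ -31.500)
r = -2/63 (r = 1/(-63/2) = -2/63 ≈ -0.031746)
(r + z(-12, -1))² = (-2/63 + (-5 - 12))² = (-2/63 - 17)² = (-1073/63)² = 1151329/3969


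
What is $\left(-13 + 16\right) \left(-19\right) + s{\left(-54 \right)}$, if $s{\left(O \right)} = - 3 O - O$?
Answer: $159$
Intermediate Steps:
$s{\left(O \right)} = - 4 O$
$\left(-13 + 16\right) \left(-19\right) + s{\left(-54 \right)} = \left(-13 + 16\right) \left(-19\right) - -216 = 3 \left(-19\right) + 216 = -57 + 216 = 159$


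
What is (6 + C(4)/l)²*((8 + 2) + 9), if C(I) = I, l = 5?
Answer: 21964/25 ≈ 878.56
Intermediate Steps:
(6 + C(4)/l)²*((8 + 2) + 9) = (6 + 4/5)²*((8 + 2) + 9) = (6 + 4*(⅕))²*(10 + 9) = (6 + ⅘)²*19 = (34/5)²*19 = (1156/25)*19 = 21964/25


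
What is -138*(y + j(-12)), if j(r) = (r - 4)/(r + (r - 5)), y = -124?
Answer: 494040/29 ≈ 17036.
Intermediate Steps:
j(r) = (-4 + r)/(-5 + 2*r) (j(r) = (-4 + r)/(r + (-5 + r)) = (-4 + r)/(-5 + 2*r))
-138*(y + j(-12)) = -138*(-124 + (-4 - 12)/(-5 + 2*(-12))) = -138*(-124 - 16/(-5 - 24)) = -138*(-124 - 16/(-29)) = -138*(-124 - 1/29*(-16)) = -138*(-124 + 16/29) = -138*(-3580/29) = 494040/29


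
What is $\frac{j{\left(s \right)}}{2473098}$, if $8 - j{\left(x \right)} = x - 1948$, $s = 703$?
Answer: $\frac{1253}{2473098} \approx 0.00050665$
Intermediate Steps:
$j{\left(x \right)} = 1956 - x$ ($j{\left(x \right)} = 8 - \left(x - 1948\right) = 8 - \left(-1948 + x\right) = 1956 - x$)
$\frac{j{\left(s \right)}}{2473098} = \frac{1956 - 703}{2473098} = \left(1956 - 703\right) \frac{1}{2473098} = 1253 \cdot \frac{1}{2473098} = \frac{1253}{2473098}$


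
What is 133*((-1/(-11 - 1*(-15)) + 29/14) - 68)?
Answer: -35207/4 ≈ -8801.8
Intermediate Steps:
133*((-1/(-11 - 1*(-15)) + 29/14) - 68) = 133*((-1/(-11 + 15) + 29*(1/14)) - 68) = 133*((-1/4 + 29/14) - 68) = 133*((-1*¼ + 29/14) - 68) = 133*((-¼ + 29/14) - 68) = 133*(51/28 - 68) = 133*(-1853/28) = -35207/4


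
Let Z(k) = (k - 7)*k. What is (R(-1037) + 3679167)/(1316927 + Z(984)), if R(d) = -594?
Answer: 3678573/2278295 ≈ 1.6146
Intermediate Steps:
Z(k) = k*(-7 + k) (Z(k) = (-7 + k)*k = k*(-7 + k))
(R(-1037) + 3679167)/(1316927 + Z(984)) = (-594 + 3679167)/(1316927 + 984*(-7 + 984)) = 3678573/(1316927 + 984*977) = 3678573/(1316927 + 961368) = 3678573/2278295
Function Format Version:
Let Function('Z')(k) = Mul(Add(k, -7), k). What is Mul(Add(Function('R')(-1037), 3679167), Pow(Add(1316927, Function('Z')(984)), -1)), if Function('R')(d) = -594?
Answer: Rational(3678573, 2278295) ≈ 1.6146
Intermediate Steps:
Function('Z')(k) = Mul(k, Add(-7, k)) (Function('Z')(k) = Mul(Add(-7, k), k) = Mul(k, Add(-7, k)))
Mul(Add(Function('R')(-1037), 3679167), Pow(Add(1316927, Function('Z')(984)), -1)) = Mul(Add(-594, 3679167), Pow(Add(1316927, Mul(984, Add(-7, 984))), -1)) = Mul(3678573, Pow(Add(1316927, Mul(984, 977)), -1)) = Mul(3678573, Pow(Add(1316927, 961368), -1)) = Mul(3678573, Pow(2278295, -1)) = Mul(3678573, Rational(1, 2278295)) = Rational(3678573, 2278295)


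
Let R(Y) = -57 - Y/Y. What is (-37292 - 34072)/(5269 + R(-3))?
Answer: -23788/1737 ≈ -13.695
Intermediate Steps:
R(Y) = -58 (R(Y) = -57 - 1*1 = -57 - 1 = -58)
(-37292 - 34072)/(5269 + R(-3)) = (-37292 - 34072)/(5269 - 58) = -71364/5211 = -71364*1/5211 = -23788/1737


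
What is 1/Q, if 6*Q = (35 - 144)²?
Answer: 6/11881 ≈ 0.00050501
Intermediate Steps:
Q = 11881/6 (Q = (35 - 144)²/6 = (⅙)*(-109)² = (⅙)*11881 = 11881/6 ≈ 1980.2)
1/Q = 1/(11881/6) = 6/11881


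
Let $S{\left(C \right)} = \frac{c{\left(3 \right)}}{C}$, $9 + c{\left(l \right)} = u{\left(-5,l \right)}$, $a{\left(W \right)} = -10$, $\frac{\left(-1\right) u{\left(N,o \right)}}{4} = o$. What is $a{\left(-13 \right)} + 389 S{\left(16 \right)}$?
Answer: $- \frac{8329}{16} \approx -520.56$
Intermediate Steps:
$u{\left(N,o \right)} = - 4 o$
$c{\left(l \right)} = -9 - 4 l$
$S{\left(C \right)} = - \frac{21}{C}$ ($S{\left(C \right)} = \frac{-9 - 12}{C} = - \frac{21}{C}$)
$a{\left(-13 \right)} + 389 S{\left(16 \right)} = -10 + 389 \left(- \frac{21}{16}\right) = -10 - \frac{8169}{16} = - \frac{8329}{16}$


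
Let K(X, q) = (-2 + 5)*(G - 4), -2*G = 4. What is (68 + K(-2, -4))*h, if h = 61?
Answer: 3050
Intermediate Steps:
G = -2 (G = -1/2*4 = -2)
K(X, q) = -18 (K(X, q) = (-2 + 5)*(-2 - 4) = 3*(-6) = -18)
(68 + K(-2, -4))*h = (68 - 18)*61 = 50*61 = 3050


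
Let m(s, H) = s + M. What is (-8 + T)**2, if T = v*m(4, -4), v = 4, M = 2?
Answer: 256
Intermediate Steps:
m(s, H) = 2 + s (m(s, H) = s + 2 = 2 + s)
T = 24 (T = 4*(2 + 4) = 4*6 = 24)
(-8 + T)**2 = (-8 + 24)**2 = 16**2 = 256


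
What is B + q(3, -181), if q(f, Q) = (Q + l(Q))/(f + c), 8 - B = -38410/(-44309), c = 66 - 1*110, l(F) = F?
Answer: 28998400/1816669 ≈ 15.962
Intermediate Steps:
c = -44 (c = 66 - 110 = -44)
B = 316062/44309 (B = 8 - (-38410)/(-44309) = 8 - (-38410)*(-1)/44309 = 8 - 1*38410/44309 = 8 - 38410/44309 = 316062/44309 ≈ 7.1331)
q(f, Q) = 2*Q/(-44 + f) (q(f, Q) = (Q + Q)/(f - 44) = (2*Q)/(-44 + f) = 2*Q/(-44 + f))
B + q(3, -181) = 316062/44309 + 2*(-181)/(-44 + 3) = 316062/44309 + 2*(-181)/(-41) = 316062/44309 + 2*(-181)*(-1/41) = 316062/44309 + 362/41 = 28998400/1816669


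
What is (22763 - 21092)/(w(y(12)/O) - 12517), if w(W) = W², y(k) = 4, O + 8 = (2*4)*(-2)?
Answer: -60156/450611 ≈ -0.13350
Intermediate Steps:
O = -24 (O = -8 + (2*4)*(-2) = -8 + 8*(-2) = -8 - 16 = -24)
(22763 - 21092)/(w(y(12)/O) - 12517) = (22763 - 21092)/((4/(-24))² - 12517) = 1671/((4*(-1/24))² - 12517) = 1671/((-⅙)² - 12517) = 1671/(1/36 - 12517) = 1671/(-450611/36) = 1671*(-36/450611) = -60156/450611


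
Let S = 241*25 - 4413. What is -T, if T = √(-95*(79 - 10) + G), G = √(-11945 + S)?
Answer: -√(-6555 + I*√10333) ≈ -0.62775 - 80.965*I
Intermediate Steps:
S = 1612 (S = 6025 - 4413 = 1612)
G = I*√10333 (G = √(-11945 + 1612) = √(-10333) = I*√10333 ≈ 101.65*I)
T = √(-6555 + I*√10333) (T = √(-95*(79 - 10) + I*√10333) = √(-95*69 + I*√10333) = √(-6555 + I*√10333) ≈ 0.6277 + 80.965*I)
-T = -√(-6555 + I*√10333)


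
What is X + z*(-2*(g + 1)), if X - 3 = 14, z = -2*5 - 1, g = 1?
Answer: 61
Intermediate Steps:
z = -11 (z = -10 - 1 = -11)
X = 17 (X = 3 + 14 = 17)
X + z*(-2*(g + 1)) = 17 - (-22)*(1 + 1) = 17 - (-22)*2 = 17 - 11*(-4) = 17 + 44 = 61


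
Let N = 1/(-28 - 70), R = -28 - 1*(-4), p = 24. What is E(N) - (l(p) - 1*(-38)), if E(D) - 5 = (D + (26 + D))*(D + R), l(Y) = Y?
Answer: -3269083/4802 ≈ -680.78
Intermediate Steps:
R = -24 (R = -28 + 4 = -24)
N = -1/98 (N = 1/(-98) = -1/98 ≈ -0.010204)
E(D) = 5 + (-24 + D)*(26 + 2*D) (E(D) = 5 + (D + (26 + D))*(D - 24) = 5 + (26 + 2*D)*(-24 + D) = 5 + (-24 + D)*(26 + 2*D))
E(N) - (l(p) - 1*(-38)) = (-619 - 22*(-1/98) + 2*(-1/98)²) - (24 - 1*(-38)) = (-619 + 11/49 + 2*(1/9604)) - (24 + 38) = (-619 + 11/49 + 1/4802) - 1*62 = -2971359/4802 - 62 = -3269083/4802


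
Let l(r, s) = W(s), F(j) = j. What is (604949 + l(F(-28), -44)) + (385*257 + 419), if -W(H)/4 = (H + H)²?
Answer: 673337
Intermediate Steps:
W(H) = -16*H² (W(H) = -4*(H + H)² = -4*4*H² = -16*H²)
l(r, s) = -16*s²
(604949 + l(F(-28), -44)) + (385*257 + 419) = (604949 - 16*(-44)²) + (385*257 + 419) = (604949 - 16*1936) + (98945 + 419) = (604949 - 30976) + 99364 = 573973 + 99364 = 673337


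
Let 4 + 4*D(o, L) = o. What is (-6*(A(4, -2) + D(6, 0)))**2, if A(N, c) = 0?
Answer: 9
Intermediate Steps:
D(o, L) = -1 + o/4
(-6*(A(4, -2) + D(6, 0)))**2 = (-6*(0 + (-1 + (1/4)*6)))**2 = (-6*(0 + (-1 + 3/2)))**2 = (-6*(0 + 1/2))**2 = (-6*1/2)**2 = (-3)**2 = 9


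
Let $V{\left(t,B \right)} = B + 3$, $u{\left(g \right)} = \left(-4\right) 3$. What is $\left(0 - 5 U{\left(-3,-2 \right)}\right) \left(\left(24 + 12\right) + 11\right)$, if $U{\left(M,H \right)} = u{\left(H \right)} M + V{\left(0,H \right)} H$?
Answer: $-7990$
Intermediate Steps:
$u{\left(g \right)} = -12$
$V{\left(t,B \right)} = 3 + B$
$U{\left(M,H \right)} = - 12 M + H \left(3 + H\right)$ ($U{\left(M,H \right)} = - 12 M + \left(3 + H\right) H = - 12 M + H \left(3 + H\right)$)
$\left(0 - 5 U{\left(-3,-2 \right)}\right) \left(\left(24 + 12\right) + 11\right) = \left(0 - 5 \left(\left(-12\right) \left(-3\right) - 2 \left(3 - 2\right)\right)\right) \left(\left(24 + 12\right) + 11\right) = \left(0 - 5 \left(36 - 2\right)\right) \left(36 + 11\right) = \left(0 - 5 \left(36 - 2\right)\right) 47 = \left(0 - 170\right) 47 = \left(-170\right) 47 = -7990$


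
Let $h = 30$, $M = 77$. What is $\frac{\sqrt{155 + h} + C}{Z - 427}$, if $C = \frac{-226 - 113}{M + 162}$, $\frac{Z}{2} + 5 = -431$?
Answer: $\frac{113}{103487} - \frac{\sqrt{185}}{1299} \approx -0.0093788$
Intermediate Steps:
$Z = -872$ ($Z = -10 + 2 \left(-431\right) = -10 - 862 = -872$)
$C = - \frac{339}{239}$ ($C = \frac{-226 - 113}{77 + 162} = - \frac{339}{239} \approx -1.4184$)
$\frac{\sqrt{155 + h} + C}{Z - 427} = \frac{\sqrt{155 + 30} - \frac{339}{239}}{-872 - 427} = \frac{\sqrt{185} - \frac{339}{239}}{-1299} = \left(- \frac{339}{239} + \sqrt{185}\right) \left(- \frac{1}{1299}\right) = \frac{113}{103487} - \frac{\sqrt{185}}{1299}$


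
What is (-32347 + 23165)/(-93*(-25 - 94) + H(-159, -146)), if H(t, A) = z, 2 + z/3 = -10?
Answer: -9182/11031 ≈ -0.83238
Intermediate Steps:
z = -36 (z = -6 + 3*(-10) = -6 - 30 = -36)
H(t, A) = -36
(-32347 + 23165)/(-93*(-25 - 94) + H(-159, -146)) = (-32347 + 23165)/(-93*(-25 - 94) - 36) = -9182/(-93*(-119) - 36) = -9182/(11067 - 36) = -9182/11031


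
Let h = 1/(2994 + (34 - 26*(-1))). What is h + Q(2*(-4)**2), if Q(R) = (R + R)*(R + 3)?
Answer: 6840961/3054 ≈ 2240.0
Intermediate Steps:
Q(R) = 2*R*(3 + R) (Q(R) = (2*R)*(3 + R) = 2*R*(3 + R))
h = 1/3054 (h = 1/(2994 + (34 + 26)) = 1/(2994 + 60) = 1/3054 ≈ 0.00032744)
h + Q(2*(-4)**2) = 1/3054 + 2*(2*(-4)**2)*(3 + 2*(-4)**2) = 1/3054 + 2*(2*16)*(3 + 2*16) = 1/3054 + 2*32*(3 + 32) = 1/3054 + 2*32*35 = 1/3054 + 2240 = 6840961/3054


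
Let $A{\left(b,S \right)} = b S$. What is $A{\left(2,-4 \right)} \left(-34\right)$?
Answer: $272$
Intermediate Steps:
$A{\left(b,S \right)} = S b$
$A{\left(2,-4 \right)} \left(-34\right) = \left(-4\right) 2 \left(-34\right) = \left(-8\right) \left(-34\right) = 272$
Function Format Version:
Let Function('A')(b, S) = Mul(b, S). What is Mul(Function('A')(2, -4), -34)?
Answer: 272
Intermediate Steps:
Function('A')(b, S) = Mul(S, b)
Mul(Function('A')(2, -4), -34) = Mul(Mul(-4, 2), -34) = Mul(-8, -34) = 272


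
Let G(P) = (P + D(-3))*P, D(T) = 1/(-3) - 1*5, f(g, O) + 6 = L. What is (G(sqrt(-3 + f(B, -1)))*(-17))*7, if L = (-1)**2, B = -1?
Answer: 952 + 3808*I*sqrt(2)/3 ≈ 952.0 + 1795.1*I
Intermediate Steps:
L = 1
f(g, O) = -5 (f(g, O) = -6 + 1 = -5)
D(T) = -16/3 (D(T) = -1/3 - 5 = -16/3)
G(P) = P*(-16/3 + P) (G(P) = (P - 16/3)*P = (-16/3 + P)*P = P*(-16/3 + P))
(G(sqrt(-3 + f(B, -1)))*(-17))*7 = ((sqrt(-3 - 5)*(-16 + 3*sqrt(-3 - 5))/3)*(-17))*7 = ((sqrt(-8)*(-16 + 3*sqrt(-8))/3)*(-17))*7 = (((2*I*sqrt(2))*(-16 + 3*(2*I*sqrt(2)))/3)*(-17))*7 = (((2*I*sqrt(2))*(-16 + 6*I*sqrt(2))/3)*(-17))*7 = ((2*I*sqrt(2)*(-16 + 6*I*sqrt(2))/3)*(-17))*7 = -34*I*sqrt(2)*(-16 + 6*I*sqrt(2))/3*7 = -238*I*sqrt(2)*(-16 + 6*I*sqrt(2))/3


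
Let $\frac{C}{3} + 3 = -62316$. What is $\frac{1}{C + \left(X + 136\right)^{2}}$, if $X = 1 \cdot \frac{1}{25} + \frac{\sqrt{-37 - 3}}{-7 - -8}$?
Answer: $- \frac{625 i}{340100 \sqrt{10} + 105306324 i} \approx -5.9344 \cdot 10^{-6} - 6.0608 \cdot 10^{-8} i$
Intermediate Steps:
$C = -186957$ ($C = -9 + 3 \left(-62316\right) = -9 - 186948 = -186957$)
$X = \frac{1}{25} + 2 i \sqrt{10}$ ($X = 1 \cdot \frac{1}{25} + \frac{\sqrt{-40}}{-7 + 8} = \frac{1}{25} + \frac{2 i \sqrt{10}}{1} = \frac{1}{25} + 2 i \sqrt{10} \cdot 1 = \frac{1}{25} + 2 i \sqrt{10} \approx 0.04 + 6.3246 i$)
$\frac{1}{C + \left(X + 136\right)^{2}} = \frac{1}{-186957 + \left(\left(\frac{1}{25} + 2 i \sqrt{10}\right) + 136\right)^{2}} = \frac{1}{-186957 + \left(\frac{3401}{25} + 2 i \sqrt{10}\right)^{2}}$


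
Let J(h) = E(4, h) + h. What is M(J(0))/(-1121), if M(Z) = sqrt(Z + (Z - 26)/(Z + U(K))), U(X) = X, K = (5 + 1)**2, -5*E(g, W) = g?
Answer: -I*sqrt(75570)/246620 ≈ -0.0011147*I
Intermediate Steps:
E(g, W) = -g/5
K = 36 (K = 6**2 = 36)
J(h) = -4/5 + h (J(h) = -1/5*4 + h = -4/5 + h)
M(Z) = sqrt(Z + (-26 + Z)/(36 + Z)) (M(Z) = sqrt(Z + (Z - 26)/(Z + 36)) = sqrt(Z + (-26 + Z)/(36 + Z)))
M(J(0))/(-1121) = sqrt((-26 + (-4/5 + 0) + (-4/5 + 0)*(36 + (-4/5 + 0)))/(36 + (-4/5 + 0)))/(-1121) = sqrt((-26 - 4/5 - 4*(36 - 4/5)/5)/(36 - 4/5))*(-1/1121) = sqrt((-26 - 4/5 - 4/5*176/5)/(176/5))*(-1/1121) = sqrt(5*(-26 - 4/5 - 704/25)/176)*(-1/1121) = sqrt((5/176)*(-1374/25))*(-1/1121) = sqrt(-687/440)*(-1/1121) = (I*sqrt(75570)/220)*(-1/1121) = -I*sqrt(75570)/246620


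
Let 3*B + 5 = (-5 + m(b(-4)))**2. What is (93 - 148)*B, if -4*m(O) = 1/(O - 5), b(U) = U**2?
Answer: -195805/528 ≈ -370.84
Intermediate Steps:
m(O) = -1/(4*(-5 + O)) (m(O) = -1/(4*(O - 5)) = -1/(4*(-5 + O)))
B = 39161/5808 (B = -5/3 + (-5 - 1/(-20 + 4*(-4)**2))**2/3 = -5/3 + (-5 - 1/(-20 + 4*16))**2/3 = -5/3 + (-5 - 1/(-20 + 64))**2/3 = -5/3 + (-5 - 1/44)**2/3 = -5/3 + (-221/44)**2/3 = -5/3 + (1/3)*(48841/1936) = -5/3 + 48841/5808 = 39161/5808 ≈ 6.7426)
(93 - 148)*B = (93 - 148)*(39161/5808) = -55*39161/5808 = -195805/528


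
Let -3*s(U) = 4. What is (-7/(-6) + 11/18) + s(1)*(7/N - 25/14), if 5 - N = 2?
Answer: 22/21 ≈ 1.0476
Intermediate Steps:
N = 3 (N = 5 - 1*2 = 5 - 2 = 3)
s(U) = -4/3 (s(U) = -⅓*4 = -4/3)
(-7/(-6) + 11/18) + s(1)*(7/N - 25/14) = (-7/(-6) + 11/18) - 4*(7/3 - 25/14)/3 = (-7*(-⅙) + 11*(1/18)) - 4*(7*(⅓) - 25*1/14)/3 = (7/6 + 11/18) - 4*(7/3 - 25/14)/3 = 16/9 - 4/3*23/42 = 16/9 - 46/63 = 22/21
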